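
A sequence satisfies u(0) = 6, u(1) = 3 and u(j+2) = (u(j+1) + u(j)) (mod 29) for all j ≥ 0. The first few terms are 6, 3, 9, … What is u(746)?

21

Listing terms: u(0) = 6,  u(1) = 3,  u(2) = 9,  u(3) = 12,  u(4) = 21,  u(5) = 4,  u(6) = 25,  u(7) = 0,  u(8) = 25,  u(9) = 25,  u(10) = 21,  u(11) = 17,  u(12) = 9,  u(13) = 26,  u(14) = 6,  u(15) = 3.
Since (u(14), u(15)) = (u(0), u(1)) = (6, 3) (two consecutive terms determine the rest), the sequence is periodic with period 14.
(746 - 0) mod 14 = 4, so u(746) = u(4) = 21.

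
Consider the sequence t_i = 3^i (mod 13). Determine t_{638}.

9

We have t_0 = 1; t_1 = 3; t_2 = 9; t_3 = 1.
Since t_3 = t_0 = 1, the sequence is periodic with period 3.
(638 - 0) mod 3 = 2, so t_{638} = t_2 = 9.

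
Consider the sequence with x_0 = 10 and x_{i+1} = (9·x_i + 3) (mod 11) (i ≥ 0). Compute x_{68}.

6

Computing terms: x_0 = 10,  x_1 = 5,  x_2 = 4,  x_3 = 6,  x_4 = 2,  x_5 = 10.
The sequence repeats with period 5.
(68 - 0) mod 5 = 3, so x_{68} = x_3 = 6.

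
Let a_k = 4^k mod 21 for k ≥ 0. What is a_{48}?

1

We have a_0 = 1; a_1 = 4; a_2 = 16; a_3 = 1.
The sequence repeats with period 3.
(48 - 0) mod 3 = 0, so a_{48} = a_0 = 1.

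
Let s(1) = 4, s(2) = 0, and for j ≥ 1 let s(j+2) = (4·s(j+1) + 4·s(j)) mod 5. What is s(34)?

Listing terms: s(1) = 4,  s(2) = 0,  s(3) = 1,  s(4) = 4,  s(5) = 0.
Since (s(4), s(5)) = (s(1), s(2)) = (4, 0) (two consecutive terms determine the rest), the sequence is periodic with period 3.
(34 - 1) mod 3 = 0, so s(34) = s(1) = 4.

4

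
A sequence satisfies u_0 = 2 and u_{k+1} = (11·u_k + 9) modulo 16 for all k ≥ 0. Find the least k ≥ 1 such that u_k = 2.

8

Computing terms: u_0 = 2, u_1 = 15, u_2 = 14, u_3 = 3, u_4 = 10, u_5 = 7, u_6 = 6, u_7 = 11, u_8 = 2.
The sequence repeats with period 8.
The value 2 next appears (with k ≥ 1) at u_8.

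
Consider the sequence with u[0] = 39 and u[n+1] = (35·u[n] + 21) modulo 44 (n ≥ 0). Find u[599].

We have u[0] = 39; u[1] = 22; u[2] = 43; u[3] = 30; u[4] = 15; u[5] = 18; u[6] = 35; u[7] = 14; u[8] = 27; u[9] = 42; u[10] = 39.
The sequence repeats with period 10.
So u[599] = u[0 + ((599-0) mod 10)] = u[9] = 42.

42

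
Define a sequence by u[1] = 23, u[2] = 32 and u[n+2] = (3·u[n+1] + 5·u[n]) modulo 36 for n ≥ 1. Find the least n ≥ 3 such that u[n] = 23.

u[1] = 23; u[2] = 32; u[3] = 31; u[4] = 1; u[5] = 14; u[6] = 11; u[7] = 31; u[8] = 4; u[9] = 23; u[10] = 17; u[11] = 22; u[12] = 7; u[13] = 23; u[14] = 32.
The sequence repeats with period 12.
The value 23 first appears (with n ≥ 3) at u[9].

9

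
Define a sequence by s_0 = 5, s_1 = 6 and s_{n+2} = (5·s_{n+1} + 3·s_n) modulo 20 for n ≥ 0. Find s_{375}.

s_0 = 5, s_1 = 6, s_2 = 5, s_3 = 3, s_4 = 10, s_5 = 19, s_6 = 5, s_7 = 2, s_8 = 5, s_9 = 11, s_{10} = 10, s_{11} = 3, s_{12} = 5, s_{13} = 14, s_{14} = 5, s_{15} = 7, s_{16} = 10, s_{17} = 11, s_{18} = 5, s_{19} = 18, s_{20} = 5, s_{21} = 19, s_{22} = 10, s_{23} = 7, s_{24} = 5, s_{25} = 6.
Since (s_{24}, s_{25}) = (s_0, s_1) = (5, 6) (two consecutive terms determine the rest), the sequence is periodic with period 24.
So s_{375} = s_{0 + ((375-0) mod 24)} = s_{15} = 7.

7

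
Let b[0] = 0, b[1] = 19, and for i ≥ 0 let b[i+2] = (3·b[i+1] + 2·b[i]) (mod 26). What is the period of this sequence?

12

Computing terms: b[0] = 0,  b[1] = 19,  b[2] = 5,  b[3] = 1,  b[4] = 13,  b[5] = 15,  b[6] = 19,  b[7] = 9,  b[8] = 13,  b[9] = 5,  b[10] = 15,  b[11] = 3,  b[12] = 13,  b[13] = 19,  b[14] = 5.
Since (b[13], b[14]) = (b[1], b[2]) = (19, 5) (two consecutive terms determine the rest), the sequence is eventually periodic: after a pre-period of length 1 it cycles with period 12.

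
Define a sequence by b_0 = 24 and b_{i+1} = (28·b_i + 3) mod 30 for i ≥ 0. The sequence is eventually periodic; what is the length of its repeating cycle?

4

Listing terms: b_0 = 24, b_1 = 15, b_2 = 3, b_3 = 27, b_4 = 9, b_5 = 15.
Since b_5 = b_1 = 15, the sequence is eventually periodic: after a pre-period of length 1 it cycles with period 4.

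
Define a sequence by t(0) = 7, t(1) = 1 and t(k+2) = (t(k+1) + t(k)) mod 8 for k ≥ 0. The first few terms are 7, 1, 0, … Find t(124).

t(0) = 7; t(1) = 1; t(2) = 0; t(3) = 1; t(4) = 1; t(5) = 2; t(6) = 3; t(7) = 5; t(8) = 0; t(9) = 5; t(10) = 5; t(11) = 2; t(12) = 7; t(13) = 1.
The sequence repeats with period 12.
So t(124) = t(0 + ((124-0) mod 12)) = t(4) = 1.

1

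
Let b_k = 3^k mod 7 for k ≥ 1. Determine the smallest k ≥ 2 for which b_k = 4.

4

Listing terms: b_1 = 3,  b_2 = 2,  b_3 = 6,  b_4 = 4,  b_5 = 5,  b_6 = 1,  b_7 = 3.
The sequence repeats with period 6.
The value 4 first appears (with k ≥ 2) at b_4.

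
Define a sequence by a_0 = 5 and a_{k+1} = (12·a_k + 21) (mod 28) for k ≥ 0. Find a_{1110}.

5

Computing terms: a_0 = 5, a_1 = 25, a_2 = 13, a_3 = 9, a_4 = 17, a_5 = 1, a_6 = 5.
The sequence repeats with period 6.
(1110 - 0) mod 6 = 0, so a_{1110} = a_0 = 5.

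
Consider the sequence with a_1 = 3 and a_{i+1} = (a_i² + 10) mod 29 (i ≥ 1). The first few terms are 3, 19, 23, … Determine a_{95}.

We have a_1 = 3,  a_2 = 19,  a_3 = 23,  a_4 = 17,  a_5 = 9,  a_6 = 4,  a_7 = 26,  a_8 = 19.
Since a_8 = a_2 = 19, the sequence is eventually periodic: after a pre-period of length 1 it cycles with period 6.
For i ≥ 2, a_i depends only on (i - 2) mod 6. (95 - 2) mod 6 = 3, so a_{95} = a_5 = 9.

9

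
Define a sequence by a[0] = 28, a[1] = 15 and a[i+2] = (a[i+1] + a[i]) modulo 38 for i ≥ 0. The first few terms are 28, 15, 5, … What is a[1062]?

Listing terms: a[0] = 28; a[1] = 15; a[2] = 5; a[3] = 20; a[4] = 25; a[5] = 7; a[6] = 32; a[7] = 1; a[8] = 33; a[9] = 34; a[10] = 29; a[11] = 25; a[12] = 16; a[13] = 3; a[14] = 19; a[15] = 22; a[16] = 3; a[17] = 25; a[18] = 28; a[19] = 15.
The sequence repeats with period 18.
(1062 - 0) mod 18 = 0, so a[1062] = a[0] = 28.

28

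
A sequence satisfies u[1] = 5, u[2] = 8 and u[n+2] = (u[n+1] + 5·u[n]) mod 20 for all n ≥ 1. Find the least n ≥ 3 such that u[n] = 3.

6

Computing terms: u[1] = 5,  u[2] = 8,  u[3] = 13,  u[4] = 13,  u[5] = 18,  u[6] = 3,  u[7] = 13,  u[8] = 8,  u[9] = 13.
Since (u[8], u[9]) = (u[2], u[3]) = (8, 13) (two consecutive terms determine the rest), the sequence is eventually periodic: after a pre-period of length 1 it cycles with period 6.
The value 3 first appears (with n ≥ 3) at u[6].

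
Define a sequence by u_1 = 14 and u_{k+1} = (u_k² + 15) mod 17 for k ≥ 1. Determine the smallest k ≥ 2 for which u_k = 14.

4

u_1 = 14,  u_2 = 7,  u_3 = 13,  u_4 = 14.
Since u_4 = u_1 = 14, the sequence is periodic with period 3.
The value 14 next appears (with k ≥ 2) at u_4.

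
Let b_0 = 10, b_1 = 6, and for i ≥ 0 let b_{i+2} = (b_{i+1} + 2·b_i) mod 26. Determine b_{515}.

24

We have b_0 = 10; b_1 = 6; b_2 = 0; b_3 = 12; b_4 = 12; b_5 = 10; b_6 = 8; b_7 = 2; b_8 = 18; b_9 = 22; b_{10} = 6; b_{11} = 24; b_{12} = 10; b_{13} = 6.
The sequence repeats with period 12.
So b_{515} = b_{0 + ((515-0) mod 12)} = b_{11} = 24.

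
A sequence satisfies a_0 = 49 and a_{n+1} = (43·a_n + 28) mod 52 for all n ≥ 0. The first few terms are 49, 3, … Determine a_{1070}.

a_0 = 49, a_1 = 3, a_2 = 1, a_3 = 19, a_4 = 13, a_5 = 15, a_6 = 49.
The sequence repeats with period 6.
So a_{1070} = a_{0 + ((1070-0) mod 6)} = a_2 = 1.

1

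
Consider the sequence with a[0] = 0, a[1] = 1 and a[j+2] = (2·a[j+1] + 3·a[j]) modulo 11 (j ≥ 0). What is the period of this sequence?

We have a[0] = 0,  a[1] = 1,  a[2] = 2,  a[3] = 7,  a[4] = 9,  a[5] = 6,  a[6] = 6,  a[7] = 8,  a[8] = 1,  a[9] = 4,  a[10] = 0,  a[11] = 1.
Since (a[10], a[11]) = (a[0], a[1]) = (0, 1) (two consecutive terms determine the rest), the sequence is periodic with period 10.

10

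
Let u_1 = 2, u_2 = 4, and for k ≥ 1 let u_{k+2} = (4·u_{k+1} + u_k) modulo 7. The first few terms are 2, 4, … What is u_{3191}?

3

We have u_1 = 2, u_2 = 4, u_3 = 4, u_4 = 6, u_5 = 0, u_6 = 6, u_7 = 3, u_8 = 4, u_9 = 5, u_{10} = 3, u_{11} = 3, u_{12} = 1, u_{13} = 0, u_{14} = 1, u_{15} = 4, u_{16} = 3, u_{17} = 2, u_{18} = 4.
Since (u_{17}, u_{18}) = (u_1, u_2) = (2, 4) (two consecutive terms determine the rest), the sequence is periodic with period 16.
(3191 - 1) mod 16 = 6, so u_{3191} = u_7 = 3.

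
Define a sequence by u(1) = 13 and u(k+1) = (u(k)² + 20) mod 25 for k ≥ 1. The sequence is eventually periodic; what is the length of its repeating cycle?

4

We have u(1) = 13; u(2) = 14; u(3) = 16; u(4) = 1; u(5) = 21; u(6) = 11; u(7) = 16.
Since u(7) = u(3) = 16, the sequence is eventually periodic: after a pre-period of length 2 it cycles with period 4.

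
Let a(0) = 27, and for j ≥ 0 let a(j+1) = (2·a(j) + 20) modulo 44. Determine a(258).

0

Computing terms: a(0) = 27; a(1) = 30; a(2) = 36; a(3) = 4; a(4) = 28; a(5) = 32; a(6) = 40; a(7) = 12; a(8) = 0; a(9) = 20; a(10) = 16; a(11) = 8; a(12) = 36.
Since a(12) = a(2) = 36, the sequence is eventually periodic: after a pre-period of length 2 it cycles with period 10.
For j ≥ 2, a(j) depends only on (j - 2) mod 10. (258 - 2) mod 10 = 6, so a(258) = a(8) = 0.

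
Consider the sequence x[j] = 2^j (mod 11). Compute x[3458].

3

x[0] = 1, x[1] = 2, x[2] = 4, x[3] = 8, x[4] = 5, x[5] = 10, x[6] = 9, x[7] = 7, x[8] = 3, x[9] = 6, x[10] = 1.
Since x[10] = x[0] = 1, the sequence is periodic with period 10.
(3458 - 0) mod 10 = 8, so x[3458] = x[8] = 3.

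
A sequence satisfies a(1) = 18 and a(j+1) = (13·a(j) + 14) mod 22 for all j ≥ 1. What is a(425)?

14

Computing terms: a(1) = 18; a(2) = 6; a(3) = 4; a(4) = 0; a(5) = 14; a(6) = 20; a(7) = 10; a(8) = 12; a(9) = 16; a(10) = 2; a(11) = 18.
Since a(11) = a(1) = 18, the sequence is periodic with period 10.
(425 - 1) mod 10 = 4, so a(425) = a(5) = 14.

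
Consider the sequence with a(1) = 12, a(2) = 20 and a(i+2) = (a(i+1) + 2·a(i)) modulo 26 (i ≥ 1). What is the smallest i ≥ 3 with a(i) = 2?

6

We have a(1) = 12; a(2) = 20; a(3) = 18; a(4) = 6; a(5) = 16; a(6) = 2; a(7) = 8; a(8) = 12; a(9) = 2; a(10) = 0; a(11) = 4; a(12) = 4; a(13) = 12; a(14) = 20.
Since (a(13), a(14)) = (a(1), a(2)) = (12, 20) (two consecutive terms determine the rest), the sequence is periodic with period 12.
The value 2 first appears (with i ≥ 3) at a(6).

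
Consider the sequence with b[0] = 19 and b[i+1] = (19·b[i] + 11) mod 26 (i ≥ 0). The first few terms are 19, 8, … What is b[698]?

7

Computing terms: b[0] = 19,  b[1] = 8,  b[2] = 7,  b[3] = 14,  b[4] = 17,  b[5] = 22,  b[6] = 13,  b[7] = 24,  b[8] = 25,  b[9] = 18,  b[10] = 15,  b[11] = 10,  b[12] = 19.
The sequence repeats with period 12.
So b[698] = b[0 + ((698-0) mod 12)] = b[2] = 7.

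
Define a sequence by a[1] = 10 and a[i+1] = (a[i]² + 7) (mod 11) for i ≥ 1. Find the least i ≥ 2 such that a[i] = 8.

2

a[1] = 10, a[2] = 8, a[3] = 5, a[4] = 10.
The sequence repeats with period 3.
The value 8 first appears (with i ≥ 2) at a[2].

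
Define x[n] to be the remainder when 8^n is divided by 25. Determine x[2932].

Listing terms: x[1] = 8; x[2] = 14; x[3] = 12; x[4] = 21; x[5] = 18; x[6] = 19; x[7] = 2; x[8] = 16; x[9] = 3; x[10] = 24; x[11] = 17; x[12] = 11; x[13] = 13; x[14] = 4; x[15] = 7; x[16] = 6; x[17] = 23; x[18] = 9; x[19] = 22; x[20] = 1; x[21] = 8.
Since x[21] = x[1] = 8, the sequence is periodic with period 20.
(2932 - 1) mod 20 = 11, so x[2932] = x[12] = 11.

11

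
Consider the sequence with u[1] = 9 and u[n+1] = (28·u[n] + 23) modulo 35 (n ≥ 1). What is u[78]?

30

Computing terms: u[1] = 9, u[2] = 30, u[3] = 23, u[4] = 2, u[5] = 9.
The sequence repeats with period 4.
So u[78] = u[1 + ((78-1) mod 4)] = u[2] = 30.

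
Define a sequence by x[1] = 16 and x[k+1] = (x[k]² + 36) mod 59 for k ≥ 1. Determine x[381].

26

We have x[1] = 16, x[2] = 56, x[3] = 45, x[4] = 55, x[5] = 52, x[6] = 26, x[7] = 4, x[8] = 52.
Since x[8] = x[5] = 52, the sequence is eventually periodic: after a pre-period of length 4 it cycles with period 3.
For k ≥ 5, x[k] depends only on (k - 5) mod 3. (381 - 5) mod 3 = 1, so x[381] = x[6] = 26.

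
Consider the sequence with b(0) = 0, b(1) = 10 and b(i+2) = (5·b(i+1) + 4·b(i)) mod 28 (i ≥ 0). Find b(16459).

b(0) = 0; b(1) = 10; b(2) = 22; b(3) = 10; b(4) = 26; b(5) = 2; b(6) = 2; b(7) = 18; b(8) = 14; b(9) = 2; b(10) = 10; b(11) = 2; b(12) = 22; b(13) = 6; b(14) = 6; b(15) = 26; b(16) = 14; b(17) = 6; b(18) = 2; b(19) = 6; b(20) = 10; b(21) = 18; b(22) = 18; b(23) = 22; b(24) = 14; b(25) = 18; b(26) = 6; b(27) = 18; b(28) = 2; b(29) = 26; b(30) = 26; b(31) = 10; b(32) = 14; b(33) = 26; b(34) = 18; b(35) = 26; b(36) = 6; b(37) = 22; b(38) = 22; b(39) = 2; b(40) = 14; b(41) = 22; b(42) = 26; b(43) = 22; b(44) = 18; b(45) = 10; b(46) = 10; b(47) = 6; b(48) = 14; b(49) = 10; b(50) = 22.
Since (b(49), b(50)) = (b(1), b(2)) = (10, 22) (two consecutive terms determine the rest), the sequence is eventually periodic: after a pre-period of length 1 it cycles with period 48.
For i ≥ 1, b(i) depends only on (i - 1) mod 48. (16459 - 1) mod 48 = 42, so b(16459) = b(43) = 22.

22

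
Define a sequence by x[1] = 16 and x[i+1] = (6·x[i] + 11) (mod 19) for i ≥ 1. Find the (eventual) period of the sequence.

9

x[1] = 16,  x[2] = 12,  x[3] = 7,  x[4] = 15,  x[5] = 6,  x[6] = 9,  x[7] = 8,  x[8] = 2,  x[9] = 4,  x[10] = 16.
The sequence repeats with period 9.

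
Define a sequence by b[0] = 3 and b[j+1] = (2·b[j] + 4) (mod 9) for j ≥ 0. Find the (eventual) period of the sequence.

We have b[0] = 3,  b[1] = 1,  b[2] = 6,  b[3] = 7,  b[4] = 0,  b[5] = 4,  b[6] = 3.
Since b[6] = b[0] = 3, the sequence is periodic with period 6.

6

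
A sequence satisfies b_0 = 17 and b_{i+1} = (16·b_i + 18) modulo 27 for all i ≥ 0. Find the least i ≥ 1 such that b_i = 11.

Listing terms: b_0 = 17, b_1 = 20, b_2 = 14, b_3 = 26, b_4 = 2, b_5 = 23, b_6 = 8, b_7 = 11, b_8 = 5, b_9 = 17.
The sequence repeats with period 9.
The value 11 first appears (with i ≥ 1) at b_7.

7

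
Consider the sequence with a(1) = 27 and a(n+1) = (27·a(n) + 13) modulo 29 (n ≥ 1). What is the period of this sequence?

28

Computing terms: a(1) = 27; a(2) = 17; a(3) = 8; a(4) = 26; a(5) = 19; a(6) = 4; a(7) = 5; a(8) = 3; a(9) = 7; a(10) = 28; a(11) = 15; a(12) = 12; a(13) = 18; a(14) = 6; a(15) = 1; a(16) = 11; a(17) = 20; a(18) = 2; a(19) = 9; a(20) = 24; a(21) = 23; a(22) = 25; a(23) = 21; a(24) = 0; a(25) = 13; a(26) = 16; a(27) = 10; a(28) = 22; a(29) = 27.
Since a(29) = a(1) = 27, the sequence is periodic with period 28.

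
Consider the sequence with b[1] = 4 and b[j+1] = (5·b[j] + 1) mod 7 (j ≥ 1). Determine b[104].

We have b[1] = 4; b[2] = 0; b[3] = 1; b[4] = 6; b[5] = 3; b[6] = 2; b[7] = 4.
Since b[7] = b[1] = 4, the sequence is periodic with period 6.
So b[104] = b[1 + ((104-1) mod 6)] = b[2] = 0.

0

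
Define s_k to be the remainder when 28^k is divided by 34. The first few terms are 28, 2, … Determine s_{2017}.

Listing terms: s_1 = 28, s_2 = 2, s_3 = 22, s_4 = 4, s_5 = 10, s_6 = 8, s_7 = 20, s_8 = 16, s_9 = 6, s_{10} = 32, s_{11} = 12, s_{12} = 30, s_{13} = 24, s_{14} = 26, s_{15} = 14, s_{16} = 18, s_{17} = 28.
The sequence repeats with period 16.
(2017 - 1) mod 16 = 0, so s_{2017} = s_1 = 28.

28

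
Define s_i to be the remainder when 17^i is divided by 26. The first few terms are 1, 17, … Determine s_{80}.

Listing terms: s_0 = 1,  s_1 = 17,  s_2 = 3,  s_3 = 25,  s_4 = 9,  s_5 = 23,  s_6 = 1.
The sequence repeats with period 6.
So s_{80} = s_{0 + ((80-0) mod 6)} = s_2 = 3.

3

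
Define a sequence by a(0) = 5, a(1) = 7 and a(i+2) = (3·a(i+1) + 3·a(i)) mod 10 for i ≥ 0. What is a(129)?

7

Computing terms: a(0) = 5; a(1) = 7; a(2) = 6; a(3) = 9; a(4) = 5; a(5) = 2; a(6) = 1; a(7) = 9; a(8) = 0; a(9) = 7; a(10) = 1; a(11) = 4; a(12) = 5; a(13) = 7.
Since (a(12), a(13)) = (a(0), a(1)) = (5, 7) (two consecutive terms determine the rest), the sequence is periodic with period 12.
(129 - 0) mod 12 = 9, so a(129) = a(9) = 7.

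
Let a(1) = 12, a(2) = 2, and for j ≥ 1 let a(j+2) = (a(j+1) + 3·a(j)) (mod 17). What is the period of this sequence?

16

We have a(1) = 12; a(2) = 2; a(3) = 4; a(4) = 10; a(5) = 5; a(6) = 1; a(7) = 16; a(8) = 2; a(9) = 16; a(10) = 5; a(11) = 2; a(12) = 0; a(13) = 6; a(14) = 6; a(15) = 7; a(16) = 8; a(17) = 12; a(18) = 2.
The sequence repeats with period 16.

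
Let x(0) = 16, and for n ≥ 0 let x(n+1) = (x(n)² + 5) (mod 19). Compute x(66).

11

Listing terms: x(0) = 16,  x(1) = 14,  x(2) = 11,  x(3) = 12,  x(4) = 16.
Since x(4) = x(0) = 16, the sequence is periodic with period 4.
(66 - 0) mod 4 = 2, so x(66) = x(2) = 11.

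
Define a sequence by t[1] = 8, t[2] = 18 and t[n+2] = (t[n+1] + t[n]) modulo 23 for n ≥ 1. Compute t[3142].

Listing terms: t[1] = 8, t[2] = 18, t[3] = 3, t[4] = 21, t[5] = 1, t[6] = 22, t[7] = 0, t[8] = 22, t[9] = 22, t[10] = 21, t[11] = 20, t[12] = 18, t[13] = 15, t[14] = 10, t[15] = 2, t[16] = 12, t[17] = 14, t[18] = 3, t[19] = 17, t[20] = 20, t[21] = 14, t[22] = 11, t[23] = 2, t[24] = 13, t[25] = 15, t[26] = 5, t[27] = 20, t[28] = 2, t[29] = 22, t[30] = 1, t[31] = 0, t[32] = 1, t[33] = 1, t[34] = 2, t[35] = 3, t[36] = 5, t[37] = 8, t[38] = 13, t[39] = 21, t[40] = 11, t[41] = 9, t[42] = 20, t[43] = 6, t[44] = 3, t[45] = 9, t[46] = 12, t[47] = 21, t[48] = 10, t[49] = 8, t[50] = 18.
Since (t[49], t[50]) = (t[1], t[2]) = (8, 18) (two consecutive terms determine the rest), the sequence is periodic with period 48.
So t[3142] = t[1 + ((3142-1) mod 48)] = t[22] = 11.

11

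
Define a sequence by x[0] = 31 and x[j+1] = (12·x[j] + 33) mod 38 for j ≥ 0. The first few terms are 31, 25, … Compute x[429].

1

x[0] = 31; x[1] = 25; x[2] = 29; x[3] = 1; x[4] = 7; x[5] = 3; x[6] = 31.
The sequence repeats with period 6.
(429 - 0) mod 6 = 3, so x[429] = x[3] = 1.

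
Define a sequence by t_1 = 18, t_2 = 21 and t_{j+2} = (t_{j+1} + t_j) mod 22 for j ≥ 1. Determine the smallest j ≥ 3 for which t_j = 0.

25

We have t_1 = 18; t_2 = 21; t_3 = 17; t_4 = 16; t_5 = 11; t_6 = 5; t_7 = 16; t_8 = 21; t_9 = 15; t_{10} = 14; t_{11} = 7; t_{12} = 21; t_{13} = 6; t_{14} = 5; t_{15} = 11; t_{16} = 16; t_{17} = 5; t_{18} = 21; t_{19} = 4; t_{20} = 3; t_{21} = 7; t_{22} = 10; t_{23} = 17; t_{24} = 5; t_{25} = 0; t_{26} = 5; t_{27} = 5; t_{28} = 10; t_{29} = 15; t_{30} = 3; t_{31} = 18; t_{32} = 21.
Since (t_{31}, t_{32}) = (t_1, t_2) = (18, 21) (two consecutive terms determine the rest), the sequence is periodic with period 30.
The value 0 first appears (with j ≥ 3) at t_{25}.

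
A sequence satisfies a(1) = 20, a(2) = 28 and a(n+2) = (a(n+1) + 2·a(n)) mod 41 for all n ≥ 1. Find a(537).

Listing terms: a(1) = 20, a(2) = 28, a(3) = 27, a(4) = 1, a(5) = 14, a(6) = 16, a(7) = 3, a(8) = 35, a(9) = 0, a(10) = 29, a(11) = 29, a(12) = 5, a(13) = 22, a(14) = 32, a(15) = 35, a(16) = 17, a(17) = 5, a(18) = 39, a(19) = 8, a(20) = 4, a(21) = 20, a(22) = 28.
Since (a(21), a(22)) = (a(1), a(2)) = (20, 28) (two consecutive terms determine the rest), the sequence is periodic with period 20.
So a(537) = a(1 + ((537-1) mod 20)) = a(17) = 5.

5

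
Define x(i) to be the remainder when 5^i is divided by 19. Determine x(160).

Computing terms: x(1) = 5,  x(2) = 6,  x(3) = 11,  x(4) = 17,  x(5) = 9,  x(6) = 7,  x(7) = 16,  x(8) = 4,  x(9) = 1,  x(10) = 5.
The sequence repeats with period 9.
(160 - 1) mod 9 = 6, so x(160) = x(7) = 16.

16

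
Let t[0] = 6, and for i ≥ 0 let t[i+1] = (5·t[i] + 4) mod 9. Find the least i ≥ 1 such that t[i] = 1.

3

We have t[0] = 6, t[1] = 7, t[2] = 3, t[3] = 1, t[4] = 0, t[5] = 4, t[6] = 6.
Since t[6] = t[0] = 6, the sequence is periodic with period 6.
The value 1 first appears (with i ≥ 1) at t[3].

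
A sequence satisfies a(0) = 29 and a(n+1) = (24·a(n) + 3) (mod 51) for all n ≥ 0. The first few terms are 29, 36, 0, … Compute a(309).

18

We have a(0) = 29, a(1) = 36, a(2) = 0, a(3) = 3, a(4) = 24, a(5) = 18, a(6) = 27, a(7) = 39, a(8) = 21, a(9) = 48, a(10) = 33, a(11) = 30, a(12) = 9, a(13) = 15, a(14) = 6, a(15) = 45, a(16) = 12, a(17) = 36.
Since a(17) = a(1) = 36, the sequence is eventually periodic: after a pre-period of length 1 it cycles with period 16.
For n ≥ 1, a(n) depends only on (n - 1) mod 16. (309 - 1) mod 16 = 4, so a(309) = a(5) = 18.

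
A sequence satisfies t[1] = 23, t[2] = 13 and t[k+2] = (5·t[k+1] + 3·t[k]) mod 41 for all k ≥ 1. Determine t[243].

t[1] = 23,  t[2] = 13,  t[3] = 11,  t[4] = 12,  t[5] = 11,  t[6] = 9,  t[7] = 37,  t[8] = 7,  t[9] = 23,  t[10] = 13.
The sequence repeats with period 8.
(243 - 1) mod 8 = 2, so t[243] = t[3] = 11.

11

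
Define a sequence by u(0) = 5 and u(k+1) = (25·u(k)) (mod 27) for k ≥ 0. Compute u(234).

u(0) = 5,  u(1) = 17,  u(2) = 20,  u(3) = 14,  u(4) = 26,  u(5) = 2,  u(6) = 23,  u(7) = 8,  u(8) = 11,  u(9) = 5.
Since u(9) = u(0) = 5, the sequence is periodic with period 9.
(234 - 0) mod 9 = 0, so u(234) = u(0) = 5.

5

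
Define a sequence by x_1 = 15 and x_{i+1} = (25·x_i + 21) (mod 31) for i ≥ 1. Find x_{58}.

15

We have x_1 = 15; x_2 = 24; x_3 = 1; x_4 = 15.
Since x_4 = x_1 = 15, the sequence is periodic with period 3.
So x_{58} = x_{1 + ((58-1) mod 3)} = x_1 = 15.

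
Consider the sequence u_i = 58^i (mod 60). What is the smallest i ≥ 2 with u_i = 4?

2

Listing terms: u_1 = 58, u_2 = 4, u_3 = 52, u_4 = 16, u_5 = 28, u_6 = 4.
Since u_6 = u_2 = 4, the sequence is eventually periodic: after a pre-period of length 1 it cycles with period 4.
The value 4 first appears (with i ≥ 2) at u_2.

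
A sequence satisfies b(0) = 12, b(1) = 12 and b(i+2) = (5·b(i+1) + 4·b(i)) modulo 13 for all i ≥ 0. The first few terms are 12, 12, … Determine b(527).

We have b(0) = 12; b(1) = 12; b(2) = 4; b(3) = 3; b(4) = 5; b(5) = 11; b(6) = 10; b(7) = 3; b(8) = 3; b(9) = 1; b(10) = 4; b(11) = 11; b(12) = 6; b(13) = 9; b(14) = 4; b(15) = 4; b(16) = 10; b(17) = 1; b(18) = 6; b(19) = 8; b(20) = 12; b(21) = 1; b(22) = 1; b(23) = 9; b(24) = 10; b(25) = 8; b(26) = 2; b(27) = 3; b(28) = 10; b(29) = 10; b(30) = 12; b(31) = 9; b(32) = 2; b(33) = 7; b(34) = 4; b(35) = 9; b(36) = 9; b(37) = 3; b(38) = 12; b(39) = 7; b(40) = 5; b(41) = 1; b(42) = 12; b(43) = 12.
Since (b(42), b(43)) = (b(0), b(1)) = (12, 12) (two consecutive terms determine the rest), the sequence is periodic with period 42.
(527 - 0) mod 42 = 23, so b(527) = b(23) = 9.

9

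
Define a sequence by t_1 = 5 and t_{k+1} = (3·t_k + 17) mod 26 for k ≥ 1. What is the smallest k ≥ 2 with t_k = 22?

6

Listing terms: t_1 = 5; t_2 = 6; t_3 = 9; t_4 = 18; t_5 = 19; t_6 = 22; t_7 = 5.
The sequence repeats with period 6.
The value 22 first appears (with k ≥ 2) at t_6.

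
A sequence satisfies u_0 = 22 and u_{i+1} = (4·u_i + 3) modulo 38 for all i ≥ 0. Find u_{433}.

15

u_0 = 22, u_1 = 15, u_2 = 25, u_3 = 27, u_4 = 35, u_5 = 29, u_6 = 5, u_7 = 23, u_8 = 19, u_9 = 3, u_{10} = 15.
Since u_{10} = u_1 = 15, the sequence is eventually periodic: after a pre-period of length 1 it cycles with period 9.
For i ≥ 1, u_i depends only on (i - 1) mod 9. (433 - 1) mod 9 = 0, so u_{433} = u_1 = 15.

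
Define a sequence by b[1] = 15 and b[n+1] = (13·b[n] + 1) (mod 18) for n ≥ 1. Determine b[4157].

13

Listing terms: b[1] = 15, b[2] = 16, b[3] = 11, b[4] = 0, b[5] = 1, b[6] = 14, b[7] = 3, b[8] = 4, b[9] = 17, b[10] = 6, b[11] = 7, b[12] = 2, b[13] = 9, b[14] = 10, b[15] = 5, b[16] = 12, b[17] = 13, b[18] = 8, b[19] = 15.
The sequence repeats with period 18.
So b[4157] = b[1 + ((4157-1) mod 18)] = b[17] = 13.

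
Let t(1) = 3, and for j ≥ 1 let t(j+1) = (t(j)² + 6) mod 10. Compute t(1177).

7

Listing terms: t(1) = 3,  t(2) = 5,  t(3) = 1,  t(4) = 7,  t(5) = 5.
Since t(5) = t(2) = 5, the sequence is eventually periodic: after a pre-period of length 1 it cycles with period 3.
For j ≥ 2, t(j) depends only on (j - 2) mod 3. (1177 - 2) mod 3 = 2, so t(1177) = t(4) = 7.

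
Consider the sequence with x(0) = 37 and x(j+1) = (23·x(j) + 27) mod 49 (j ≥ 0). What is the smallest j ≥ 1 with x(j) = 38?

16

We have x(0) = 37,  x(1) = 45,  x(2) = 33,  x(3) = 2,  x(4) = 24,  x(5) = 40,  x(6) = 16,  x(7) = 3,  x(8) = 47,  x(9) = 30,  x(10) = 31,  x(11) = 5,  x(12) = 44,  x(13) = 10,  x(14) = 12,  x(15) = 9,  x(16) = 38,  x(17) = 19,  x(18) = 23,  x(19) = 17,  x(20) = 26,  x(21) = 37.
Since x(21) = x(0) = 37, the sequence is periodic with period 21.
The value 38 first appears (with j ≥ 1) at x(16).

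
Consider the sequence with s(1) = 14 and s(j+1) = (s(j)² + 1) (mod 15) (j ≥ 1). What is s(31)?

s(1) = 14, s(2) = 2, s(3) = 5, s(4) = 11, s(5) = 2.
Since s(5) = s(2) = 2, the sequence is eventually periodic: after a pre-period of length 1 it cycles with period 3.
For j ≥ 2, s(j) depends only on (j - 2) mod 3. (31 - 2) mod 3 = 2, so s(31) = s(4) = 11.

11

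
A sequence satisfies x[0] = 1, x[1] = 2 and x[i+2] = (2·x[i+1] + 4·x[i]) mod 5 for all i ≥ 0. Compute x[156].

x[0] = 1; x[1] = 2; x[2] = 3; x[3] = 4; x[4] = 0; x[5] = 1; x[6] = 2.
The sequence repeats with period 5.
So x[156] = x[0 + ((156-0) mod 5)] = x[1] = 2.

2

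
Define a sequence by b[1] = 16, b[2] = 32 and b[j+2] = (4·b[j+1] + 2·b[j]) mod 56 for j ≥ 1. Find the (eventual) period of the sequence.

48

We have b[1] = 16,  b[2] = 32,  b[3] = 48,  b[4] = 32,  b[5] = 0,  b[6] = 8,  b[7] = 32,  b[8] = 32,  b[9] = 24,  b[10] = 48,  b[11] = 16,  b[12] = 48,  b[13] = 0,  b[14] = 40,  b[15] = 48,  b[16] = 48,  b[17] = 8,  b[18] = 16,  b[19] = 24,  b[20] = 16,  b[21] = 0,  b[22] = 32,  b[23] = 16,  b[24] = 16,  b[25] = 40,  b[26] = 24,  b[27] = 8,  b[28] = 24,  b[29] = 0,  b[30] = 48,  b[31] = 24,  b[32] = 24,  b[33] = 32,  b[34] = 8,  b[35] = 40,  b[36] = 8,  b[37] = 0,  b[38] = 16,  b[39] = 8,  b[40] = 8,  b[41] = 48,  b[42] = 40,  b[43] = 32,  b[44] = 40,  b[45] = 0,  b[46] = 24,  b[47] = 40,  b[48] = 40,  b[49] = 16,  b[50] = 32.
Since (b[49], b[50]) = (b[1], b[2]) = (16, 32) (two consecutive terms determine the rest), the sequence is periodic with period 48.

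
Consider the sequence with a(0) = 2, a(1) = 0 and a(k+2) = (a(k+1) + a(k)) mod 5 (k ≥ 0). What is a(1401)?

Computing terms: a(0) = 2; a(1) = 0; a(2) = 2; a(3) = 2; a(4) = 4; a(5) = 1; a(6) = 0; a(7) = 1; a(8) = 1; a(9) = 2; a(10) = 3; a(11) = 0; a(12) = 3; a(13) = 3; a(14) = 1; a(15) = 4; a(16) = 0; a(17) = 4; a(18) = 4; a(19) = 3; a(20) = 2; a(21) = 0.
Since (a(20), a(21)) = (a(0), a(1)) = (2, 0) (two consecutive terms determine the rest), the sequence is periodic with period 20.
(1401 - 0) mod 20 = 1, so a(1401) = a(1) = 0.

0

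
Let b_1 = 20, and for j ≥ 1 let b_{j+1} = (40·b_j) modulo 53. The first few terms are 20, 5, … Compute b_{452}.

We have b_1 = 20,  b_2 = 5,  b_3 = 41,  b_4 = 50,  b_5 = 39,  b_6 = 23,  b_7 = 19,  b_8 = 18,  b_9 = 31,  b_{10} = 21,  b_{11} = 45,  b_{12} = 51,  b_{13} = 26,  b_{14} = 33,  b_{15} = 48,  b_{16} = 12,  b_{17} = 3,  b_{18} = 14,  b_{19} = 30,  b_{20} = 34,  b_{21} = 35,  b_{22} = 22,  b_{23} = 32,  b_{24} = 8,  b_{25} = 2,  b_{26} = 27,  b_{27} = 20.
The sequence repeats with period 26.
(452 - 1) mod 26 = 9, so b_{452} = b_{10} = 21.

21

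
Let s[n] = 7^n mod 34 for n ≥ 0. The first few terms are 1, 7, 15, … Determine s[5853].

23

We have s[0] = 1,  s[1] = 7,  s[2] = 15,  s[3] = 3,  s[4] = 21,  s[5] = 11,  s[6] = 9,  s[7] = 29,  s[8] = 33,  s[9] = 27,  s[10] = 19,  s[11] = 31,  s[12] = 13,  s[13] = 23,  s[14] = 25,  s[15] = 5,  s[16] = 1.
Since s[16] = s[0] = 1, the sequence is periodic with period 16.
(5853 - 0) mod 16 = 13, so s[5853] = s[13] = 23.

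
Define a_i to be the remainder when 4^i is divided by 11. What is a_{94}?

3

a_1 = 4; a_2 = 5; a_3 = 9; a_4 = 3; a_5 = 1; a_6 = 4.
The sequence repeats with period 5.
(94 - 1) mod 5 = 3, so a_{94} = a_4 = 3.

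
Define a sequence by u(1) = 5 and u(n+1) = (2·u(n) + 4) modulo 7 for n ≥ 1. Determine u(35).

0

u(1) = 5,  u(2) = 0,  u(3) = 4,  u(4) = 5.
Since u(4) = u(1) = 5, the sequence is periodic with period 3.
(35 - 1) mod 3 = 1, so u(35) = u(2) = 0.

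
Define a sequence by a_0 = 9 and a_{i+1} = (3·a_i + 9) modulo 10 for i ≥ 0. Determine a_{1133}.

6

Listing terms: a_0 = 9; a_1 = 6; a_2 = 7; a_3 = 0; a_4 = 9.
Since a_4 = a_0 = 9, the sequence is periodic with period 4.
(1133 - 0) mod 4 = 1, so a_{1133} = a_1 = 6.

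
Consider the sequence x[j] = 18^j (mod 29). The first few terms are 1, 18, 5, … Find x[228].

Listing terms: x[0] = 1; x[1] = 18; x[2] = 5; x[3] = 3; x[4] = 25; x[5] = 15; x[6] = 9; x[7] = 17; x[8] = 16; x[9] = 27; x[10] = 22; x[11] = 19; x[12] = 23; x[13] = 8; x[14] = 28; x[15] = 11; x[16] = 24; x[17] = 26; x[18] = 4; x[19] = 14; x[20] = 20; x[21] = 12; x[22] = 13; x[23] = 2; x[24] = 7; x[25] = 10; x[26] = 6; x[27] = 21; x[28] = 1.
The sequence repeats with period 28.
So x[228] = x[0 + ((228-0) mod 28)] = x[4] = 25.

25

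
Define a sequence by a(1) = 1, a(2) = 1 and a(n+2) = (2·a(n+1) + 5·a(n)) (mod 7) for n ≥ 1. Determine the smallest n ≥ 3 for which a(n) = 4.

17

We have a(1) = 1; a(2) = 1; a(3) = 0; a(4) = 5; a(5) = 3; a(6) = 3; a(7) = 0; a(8) = 1; a(9) = 2; a(10) = 2; a(11) = 0; a(12) = 3; a(13) = 6; a(14) = 6; a(15) = 0; a(16) = 2; a(17) = 4; a(18) = 4; a(19) = 0; a(20) = 6; a(21) = 5; a(22) = 5; a(23) = 0; a(24) = 4; a(25) = 1; a(26) = 1.
Since (a(25), a(26)) = (a(1), a(2)) = (1, 1) (two consecutive terms determine the rest), the sequence is periodic with period 24.
The value 4 first appears (with n ≥ 3) at a(17).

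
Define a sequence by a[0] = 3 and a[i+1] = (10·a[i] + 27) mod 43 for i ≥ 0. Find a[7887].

Computing terms: a[0] = 3; a[1] = 14; a[2] = 38; a[3] = 20; a[4] = 12; a[5] = 18; a[6] = 35; a[7] = 33; a[8] = 13; a[9] = 28; a[10] = 6; a[11] = 1; a[12] = 37; a[13] = 10; a[14] = 41; a[15] = 7; a[16] = 11; a[17] = 8; a[18] = 21; a[19] = 22; a[20] = 32; a[21] = 3.
The sequence repeats with period 21.
So a[7887] = a[0 + ((7887-0) mod 21)] = a[12] = 37.

37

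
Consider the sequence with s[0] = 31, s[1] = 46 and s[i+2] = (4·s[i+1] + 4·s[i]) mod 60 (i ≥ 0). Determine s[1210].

56

Listing terms: s[0] = 31, s[1] = 46, s[2] = 8, s[3] = 36, s[4] = 56, s[5] = 8, s[6] = 16, s[7] = 36, s[8] = 28, s[9] = 16, s[10] = 56, s[11] = 48, s[12] = 56, s[13] = 56, s[14] = 28, s[15] = 36, s[16] = 16, s[17] = 28, s[18] = 56, s[19] = 36, s[20] = 8, s[21] = 56, s[22] = 16, s[23] = 48, s[24] = 16, s[25] = 16, s[26] = 8, s[27] = 36.
Since (s[26], s[27]) = (s[2], s[3]) = (8, 36) (two consecutive terms determine the rest), the sequence is eventually periodic: after a pre-period of length 2 it cycles with period 24.
For i ≥ 2, s[i] depends only on (i - 2) mod 24. (1210 - 2) mod 24 = 8, so s[1210] = s[10] = 56.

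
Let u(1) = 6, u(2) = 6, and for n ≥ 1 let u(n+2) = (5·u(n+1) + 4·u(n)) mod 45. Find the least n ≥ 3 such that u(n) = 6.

9

We have u(1) = 6, u(2) = 6, u(3) = 9, u(4) = 24, u(5) = 21, u(6) = 21, u(7) = 9, u(8) = 39, u(9) = 6, u(10) = 6.
Since (u(9), u(10)) = (u(1), u(2)) = (6, 6) (two consecutive terms determine the rest), the sequence is periodic with period 8.
The value 6 next appears (with n ≥ 3) at u(9).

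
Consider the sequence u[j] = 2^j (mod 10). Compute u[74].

Listing terms: u[1] = 2, u[2] = 4, u[3] = 8, u[4] = 6, u[5] = 2.
The sequence repeats with period 4.
So u[74] = u[1 + ((74-1) mod 4)] = u[2] = 4.

4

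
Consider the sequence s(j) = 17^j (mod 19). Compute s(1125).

s(1) = 17,  s(2) = 4,  s(3) = 11,  s(4) = 16,  s(5) = 6,  s(6) = 7,  s(7) = 5,  s(8) = 9,  s(9) = 1,  s(10) = 17.
Since s(10) = s(1) = 17, the sequence is periodic with period 9.
So s(1125) = s(1 + ((1125-1) mod 9)) = s(9) = 1.

1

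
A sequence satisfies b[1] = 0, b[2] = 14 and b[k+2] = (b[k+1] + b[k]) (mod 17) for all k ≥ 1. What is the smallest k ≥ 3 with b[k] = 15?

14

Listing terms: b[1] = 0; b[2] = 14; b[3] = 14; b[4] = 11; b[5] = 8; b[6] = 2; b[7] = 10; b[8] = 12; b[9] = 5; b[10] = 0; b[11] = 5; b[12] = 5; b[13] = 10; b[14] = 15; b[15] = 8; b[16] = 6; b[17] = 14; b[18] = 3; b[19] = 0; b[20] = 3; b[21] = 3; b[22] = 6; b[23] = 9; b[24] = 15; b[25] = 7; b[26] = 5; b[27] = 12; b[28] = 0; b[29] = 12; b[30] = 12; b[31] = 7; b[32] = 2; b[33] = 9; b[34] = 11; b[35] = 3; b[36] = 14; b[37] = 0; b[38] = 14.
Since (b[37], b[38]) = (b[1], b[2]) = (0, 14) (two consecutive terms determine the rest), the sequence is periodic with period 36.
The value 15 first appears (with k ≥ 3) at b[14].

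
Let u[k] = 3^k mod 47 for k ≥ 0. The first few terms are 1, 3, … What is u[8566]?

17

We have u[0] = 1,  u[1] = 3,  u[2] = 9,  u[3] = 27,  u[4] = 34,  u[5] = 8,  u[6] = 24,  u[7] = 25,  u[8] = 28,  u[9] = 37,  u[10] = 17,  u[11] = 4,  u[12] = 12,  u[13] = 36,  u[14] = 14,  u[15] = 42,  u[16] = 32,  u[17] = 2,  u[18] = 6,  u[19] = 18,  u[20] = 7,  u[21] = 21,  u[22] = 16,  u[23] = 1.
The sequence repeats with period 23.
So u[8566] = u[0 + ((8566-0) mod 23)] = u[10] = 17.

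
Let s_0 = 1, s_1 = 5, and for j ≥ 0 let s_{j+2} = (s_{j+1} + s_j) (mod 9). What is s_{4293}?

7

s_0 = 1,  s_1 = 5,  s_2 = 6,  s_3 = 2,  s_4 = 8,  s_5 = 1,  s_6 = 0,  s_7 = 1,  s_8 = 1,  s_9 = 2,  s_{10} = 3,  s_{11} = 5,  s_{12} = 8,  s_{13} = 4,  s_{14} = 3,  s_{15} = 7,  s_{16} = 1,  s_{17} = 8,  s_{18} = 0,  s_{19} = 8,  s_{20} = 8,  s_{21} = 7,  s_{22} = 6,  s_{23} = 4,  s_{24} = 1,  s_{25} = 5.
The sequence repeats with period 24.
(4293 - 0) mod 24 = 21, so s_{4293} = s_{21} = 7.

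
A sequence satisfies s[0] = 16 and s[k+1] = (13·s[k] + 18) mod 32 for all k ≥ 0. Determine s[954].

Computing terms: s[0] = 16, s[1] = 2, s[2] = 12, s[3] = 14, s[4] = 8, s[5] = 26, s[6] = 4, s[7] = 6, s[8] = 0, s[9] = 18, s[10] = 28, s[11] = 30, s[12] = 24, s[13] = 10, s[14] = 20, s[15] = 22, s[16] = 16.
The sequence repeats with period 16.
So s[954] = s[0 + ((954-0) mod 16)] = s[10] = 28.

28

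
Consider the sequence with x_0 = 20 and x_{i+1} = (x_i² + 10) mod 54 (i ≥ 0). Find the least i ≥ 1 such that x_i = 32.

x_0 = 20, x_1 = 32, x_2 = 8, x_3 = 20.
Since x_3 = x_0 = 20, the sequence is periodic with period 3.
The value 32 first appears (with i ≥ 1) at x_1.

1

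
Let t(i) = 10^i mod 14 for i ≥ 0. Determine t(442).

t(0) = 1,  t(1) = 10,  t(2) = 2,  t(3) = 6,  t(4) = 4,  t(5) = 12,  t(6) = 8,  t(7) = 10.
Since t(7) = t(1) = 10, the sequence is eventually periodic: after a pre-period of length 1 it cycles with period 6.
For i ≥ 1, t(i) depends only on (i - 1) mod 6. (442 - 1) mod 6 = 3, so t(442) = t(4) = 4.

4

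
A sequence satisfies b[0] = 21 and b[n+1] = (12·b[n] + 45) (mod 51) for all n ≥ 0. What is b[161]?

Listing terms: b[0] = 21, b[1] = 42, b[2] = 39, b[3] = 3, b[4] = 30, b[5] = 48, b[6] = 9, b[7] = 0, b[8] = 45, b[9] = 24, b[10] = 27, b[11] = 12, b[12] = 36, b[13] = 18, b[14] = 6, b[15] = 15, b[16] = 21.
The sequence repeats with period 16.
So b[161] = b[0 + ((161-0) mod 16)] = b[1] = 42.

42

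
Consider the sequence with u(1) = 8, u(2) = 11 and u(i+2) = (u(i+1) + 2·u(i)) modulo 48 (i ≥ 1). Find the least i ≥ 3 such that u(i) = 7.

u(1) = 8, u(2) = 11, u(3) = 27, u(4) = 1, u(5) = 7, u(6) = 9, u(7) = 23, u(8) = 41, u(9) = 39, u(10) = 25, u(11) = 7, u(12) = 9.
Since (u(11), u(12)) = (u(5), u(6)) = (7, 9) (two consecutive terms determine the rest), the sequence is eventually periodic: after a pre-period of length 4 it cycles with period 6.
The value 7 first appears (with i ≥ 3) at u(5).

5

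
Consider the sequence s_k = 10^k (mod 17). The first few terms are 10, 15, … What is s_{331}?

We have s_1 = 10, s_2 = 15, s_3 = 14, s_4 = 4, s_5 = 6, s_6 = 9, s_7 = 5, s_8 = 16, s_9 = 7, s_{10} = 2, s_{11} = 3, s_{12} = 13, s_{13} = 11, s_{14} = 8, s_{15} = 12, s_{16} = 1, s_{17} = 10.
Since s_{17} = s_1 = 10, the sequence is periodic with period 16.
So s_{331} = s_{1 + ((331-1) mod 16)} = s_{11} = 3.

3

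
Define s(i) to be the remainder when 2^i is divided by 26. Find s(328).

16

We have s(1) = 2; s(2) = 4; s(3) = 8; s(4) = 16; s(5) = 6; s(6) = 12; s(7) = 24; s(8) = 22; s(9) = 18; s(10) = 10; s(11) = 20; s(12) = 14; s(13) = 2.
Since s(13) = s(1) = 2, the sequence is periodic with period 12.
(328 - 1) mod 12 = 3, so s(328) = s(4) = 16.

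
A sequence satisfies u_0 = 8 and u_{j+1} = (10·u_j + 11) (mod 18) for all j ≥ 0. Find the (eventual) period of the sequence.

u_0 = 8; u_1 = 1; u_2 = 3; u_3 = 5; u_4 = 7; u_5 = 9; u_6 = 11; u_7 = 13; u_8 = 15; u_9 = 17; u_{10} = 1.
Since u_{10} = u_1 = 1, the sequence is eventually periodic: after a pre-period of length 1 it cycles with period 9.

9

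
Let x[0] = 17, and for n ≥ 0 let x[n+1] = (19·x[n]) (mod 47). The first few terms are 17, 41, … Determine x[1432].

We have x[0] = 17,  x[1] = 41,  x[2] = 27,  x[3] = 43,  x[4] = 18,  x[5] = 13,  x[6] = 12,  x[7] = 40,  x[8] = 8,  x[9] = 11,  x[10] = 21,  x[11] = 23,  x[12] = 14,  x[13] = 31,  x[14] = 25,  x[15] = 5,  x[16] = 1,  x[17] = 19,  x[18] = 32,  x[19] = 44,  x[20] = 37,  x[21] = 45,  x[22] = 9,  x[23] = 30,  x[24] = 6,  x[25] = 20,  x[26] = 4,  x[27] = 29,  x[28] = 34,  x[29] = 35,  x[30] = 7,  x[31] = 39,  x[32] = 36,  x[33] = 26,  x[34] = 24,  x[35] = 33,  x[36] = 16,  x[37] = 22,  x[38] = 42,  x[39] = 46,  x[40] = 28,  x[41] = 15,  x[42] = 3,  x[43] = 10,  x[44] = 2,  x[45] = 38,  x[46] = 17.
Since x[46] = x[0] = 17, the sequence is periodic with period 46.
So x[1432] = x[0 + ((1432-0) mod 46)] = x[6] = 12.

12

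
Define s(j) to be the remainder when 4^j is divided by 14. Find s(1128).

8

s(1) = 4,  s(2) = 2,  s(3) = 8,  s(4) = 4.
Since s(4) = s(1) = 4, the sequence is periodic with period 3.
(1128 - 1) mod 3 = 2, so s(1128) = s(3) = 8.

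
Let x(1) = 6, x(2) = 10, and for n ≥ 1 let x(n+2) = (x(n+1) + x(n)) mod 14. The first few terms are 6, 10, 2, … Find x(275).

Computing terms: x(1) = 6, x(2) = 10, x(3) = 2, x(4) = 12, x(5) = 0, x(6) = 12, x(7) = 12, x(8) = 10, x(9) = 8, x(10) = 4, x(11) = 12, x(12) = 2, x(13) = 0, x(14) = 2, x(15) = 2, x(16) = 4, x(17) = 6, x(18) = 10.
Since (x(17), x(18)) = (x(1), x(2)) = (6, 10) (two consecutive terms determine the rest), the sequence is periodic with period 16.
So x(275) = x(1 + ((275-1) mod 16)) = x(3) = 2.

2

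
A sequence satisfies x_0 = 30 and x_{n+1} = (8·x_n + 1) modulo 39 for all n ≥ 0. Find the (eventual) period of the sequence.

Listing terms: x_0 = 30, x_1 = 7, x_2 = 18, x_3 = 28, x_4 = 30.
Since x_4 = x_0 = 30, the sequence is periodic with period 4.

4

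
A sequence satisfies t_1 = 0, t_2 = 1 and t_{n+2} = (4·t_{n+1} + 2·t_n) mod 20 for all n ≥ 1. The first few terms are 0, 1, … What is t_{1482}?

t_1 = 0,  t_2 = 1,  t_3 = 4,  t_4 = 18,  t_5 = 0,  t_6 = 16,  t_7 = 4,  t_8 = 8,  t_9 = 0,  t_{10} = 16.
Since (t_9, t_{10}) = (t_5, t_6) = (0, 16) (two consecutive terms determine the rest), the sequence is eventually periodic: after a pre-period of length 4 it cycles with period 4.
For n ≥ 5, t_n depends only on (n - 5) mod 4. (1482 - 5) mod 4 = 1, so t_{1482} = t_6 = 16.

16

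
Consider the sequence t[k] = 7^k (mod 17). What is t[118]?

9

t[1] = 7; t[2] = 15; t[3] = 3; t[4] = 4; t[5] = 11; t[6] = 9; t[7] = 12; t[8] = 16; t[9] = 10; t[10] = 2; t[11] = 14; t[12] = 13; t[13] = 6; t[14] = 8; t[15] = 5; t[16] = 1; t[17] = 7.
The sequence repeats with period 16.
(118 - 1) mod 16 = 5, so t[118] = t[6] = 9.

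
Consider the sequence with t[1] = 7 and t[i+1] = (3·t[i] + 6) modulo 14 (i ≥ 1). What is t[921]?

t[1] = 7; t[2] = 13; t[3] = 3; t[4] = 1; t[5] = 9; t[6] = 5; t[7] = 7.
Since t[7] = t[1] = 7, the sequence is periodic with period 6.
(921 - 1) mod 6 = 2, so t[921] = t[3] = 3.

3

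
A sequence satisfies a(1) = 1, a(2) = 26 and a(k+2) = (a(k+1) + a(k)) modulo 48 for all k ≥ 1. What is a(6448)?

13

Listing terms: a(1) = 1,  a(2) = 26,  a(3) = 27,  a(4) = 5,  a(5) = 32,  a(6) = 37,  a(7) = 21,  a(8) = 10,  a(9) = 31,  a(10) = 41,  a(11) = 24,  a(12) = 17,  a(13) = 41,  a(14) = 10,  a(15) = 3,  a(16) = 13,  a(17) = 16,  a(18) = 29,  a(19) = 45,  a(20) = 26,  a(21) = 23,  a(22) = 1,  a(23) = 24,  a(24) = 25,  a(25) = 1,  a(26) = 26.
The sequence repeats with period 24.
So a(6448) = a(1 + ((6448-1) mod 24)) = a(16) = 13.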